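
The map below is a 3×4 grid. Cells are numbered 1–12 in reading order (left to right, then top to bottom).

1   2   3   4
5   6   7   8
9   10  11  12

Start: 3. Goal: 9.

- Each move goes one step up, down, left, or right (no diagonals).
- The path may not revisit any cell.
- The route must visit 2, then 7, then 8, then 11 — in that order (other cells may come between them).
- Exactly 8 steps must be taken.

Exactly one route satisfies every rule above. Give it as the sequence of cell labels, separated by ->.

The waypoints must appear in the order 2, 7, 8, 11, with no cell reused.
Route from 3: left to 2, down to 6, 2× right (reaching 8), down to 12, 3× left (reaching 9) — 8 moves in all.
Check: order respected (2 at step 1, 7 at step 3, 8 at step 4, 11 at step 6); 8 moves as required.

3 -> 2 -> 6 -> 7 -> 8 -> 12 -> 11 -> 10 -> 9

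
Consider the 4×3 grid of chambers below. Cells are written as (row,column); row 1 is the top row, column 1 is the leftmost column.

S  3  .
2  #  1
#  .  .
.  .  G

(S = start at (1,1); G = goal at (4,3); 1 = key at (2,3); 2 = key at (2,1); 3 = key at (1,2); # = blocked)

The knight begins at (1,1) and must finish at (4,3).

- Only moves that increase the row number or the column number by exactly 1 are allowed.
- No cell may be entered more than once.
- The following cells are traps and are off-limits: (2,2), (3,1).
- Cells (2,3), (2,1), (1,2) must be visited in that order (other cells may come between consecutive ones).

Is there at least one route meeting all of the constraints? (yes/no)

no

(2,1) lies to the left of (2,3), so going from (2,3) to (2,1) would need a leftward move — but moves only go right/down, so (2,3) cannot be visited before (2,1).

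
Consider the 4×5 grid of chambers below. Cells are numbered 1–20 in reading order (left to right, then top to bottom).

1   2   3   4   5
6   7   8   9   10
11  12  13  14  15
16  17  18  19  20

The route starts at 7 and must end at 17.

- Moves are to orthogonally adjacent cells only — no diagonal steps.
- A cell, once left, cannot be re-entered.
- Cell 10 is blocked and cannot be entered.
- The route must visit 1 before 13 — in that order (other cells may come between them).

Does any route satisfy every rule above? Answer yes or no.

One route that works: 7 → 2 → 1 → 6 → 11 → 12 → 13 → 18 → 17.

yes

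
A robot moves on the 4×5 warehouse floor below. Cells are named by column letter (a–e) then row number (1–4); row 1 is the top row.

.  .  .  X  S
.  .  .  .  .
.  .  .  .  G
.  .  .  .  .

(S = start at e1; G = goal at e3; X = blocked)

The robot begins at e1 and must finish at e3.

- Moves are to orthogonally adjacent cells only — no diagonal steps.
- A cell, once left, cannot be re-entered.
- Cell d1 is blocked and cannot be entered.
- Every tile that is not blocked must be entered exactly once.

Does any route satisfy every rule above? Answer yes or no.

One route that works: e1 → e2 → d2 → d3 → c3 → c2 → c1 → b1 → a1 → a2 → b2 → b3 → a3 → a4 → b4 → c4 → d4 → e4 → e3.

yes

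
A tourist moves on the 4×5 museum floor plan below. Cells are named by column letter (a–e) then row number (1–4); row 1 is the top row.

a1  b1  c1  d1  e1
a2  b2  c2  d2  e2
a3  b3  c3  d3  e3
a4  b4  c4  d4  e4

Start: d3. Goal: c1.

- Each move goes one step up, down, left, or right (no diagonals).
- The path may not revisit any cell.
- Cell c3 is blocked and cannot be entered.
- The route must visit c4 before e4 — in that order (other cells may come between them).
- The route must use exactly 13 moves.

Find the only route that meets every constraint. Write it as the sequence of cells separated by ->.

The waypoints must appear in the order c4, e4, with no cell reused.
Route from d3: up to d2, 2× left (reaching b2), 2× down (reaching b4), 3× right (reaching e4), 3× up (reaching e1), 2× left (reaching c1) — 13 moves in all.
Check: order respected (c4 at step 6, e4 at step 8); 13 moves as required.

d3 -> d2 -> c2 -> b2 -> b3 -> b4 -> c4 -> d4 -> e4 -> e3 -> e2 -> e1 -> d1 -> c1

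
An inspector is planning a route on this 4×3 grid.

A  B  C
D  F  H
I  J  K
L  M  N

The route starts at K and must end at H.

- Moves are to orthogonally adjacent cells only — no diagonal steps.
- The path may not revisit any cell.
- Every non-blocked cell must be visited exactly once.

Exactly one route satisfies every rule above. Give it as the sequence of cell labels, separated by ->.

K -> N -> M -> L -> I -> J -> F -> D -> A -> B -> C -> H

Need to visit all 12 open cells exactly once, starting at K and ending at H.
Cell A has only two open neighbours (D and B), so the path must pass straight through it: one of those is the cell it's entered from and the other is where it exits.
Route from K: down to N, 2× left (reaching L), up to I, right to J, up to F, left to D, up to A, 2× right (reaching C), down to H — 11 moves in all.
Check: all 12 open cells covered.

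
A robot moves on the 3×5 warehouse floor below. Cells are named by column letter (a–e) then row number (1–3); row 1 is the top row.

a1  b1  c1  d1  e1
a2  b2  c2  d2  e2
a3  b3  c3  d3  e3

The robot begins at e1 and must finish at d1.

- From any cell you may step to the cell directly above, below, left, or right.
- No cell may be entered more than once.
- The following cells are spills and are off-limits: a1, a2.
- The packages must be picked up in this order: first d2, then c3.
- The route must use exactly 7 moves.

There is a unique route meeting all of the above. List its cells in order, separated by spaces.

The waypoints must appear in the order d2, c3, with no cell reused.
Route from e1: down 1 to e2, left 1 to d2, down 1 to d3, left 1 to c3, up 2 to c1, right 1 to d1 — 7 moves in all.
Check: order respected (d2 at step 2, c3 at step 4); 7 moves as required.

e1 e2 d2 d3 c3 c2 c1 d1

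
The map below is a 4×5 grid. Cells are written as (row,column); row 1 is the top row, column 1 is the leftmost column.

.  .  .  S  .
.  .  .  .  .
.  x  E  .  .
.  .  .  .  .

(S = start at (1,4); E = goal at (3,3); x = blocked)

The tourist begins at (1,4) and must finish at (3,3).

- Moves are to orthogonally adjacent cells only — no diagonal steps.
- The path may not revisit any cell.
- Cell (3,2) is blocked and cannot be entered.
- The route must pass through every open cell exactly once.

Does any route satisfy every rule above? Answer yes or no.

no

Colour the cells like a checkerboard: each orthogonal step flips colour, so a Hamiltonian route alternates colours. Here there are 10 cells of one colour and 9 of the other, with start on the opposite colour to the goal — the counts and endpoints can't be arranged into an alternating sequence of length 19, so no Hamiltonian route exists.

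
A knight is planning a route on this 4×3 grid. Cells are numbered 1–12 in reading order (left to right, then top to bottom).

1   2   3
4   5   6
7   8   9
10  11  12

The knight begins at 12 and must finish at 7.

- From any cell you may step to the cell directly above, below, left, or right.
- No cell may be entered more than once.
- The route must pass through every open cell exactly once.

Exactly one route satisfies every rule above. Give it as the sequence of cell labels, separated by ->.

Need to visit all 12 open cells exactly once, starting at 12 and ending at 7.
Cell 10 has only two open neighbours (7 and 11), so the path must pass straight through it: one of those is the cell it's entered from and the other is where it exits.
Route from 12: 3× up (reaching 3), 2× left (reaching 1), down to 4, right to 5, 2× down (reaching 11), left to 10, up to 7 — 11 moves in all.
Check: all 12 open cells covered.

12 -> 9 -> 6 -> 3 -> 2 -> 1 -> 4 -> 5 -> 8 -> 11 -> 10 -> 7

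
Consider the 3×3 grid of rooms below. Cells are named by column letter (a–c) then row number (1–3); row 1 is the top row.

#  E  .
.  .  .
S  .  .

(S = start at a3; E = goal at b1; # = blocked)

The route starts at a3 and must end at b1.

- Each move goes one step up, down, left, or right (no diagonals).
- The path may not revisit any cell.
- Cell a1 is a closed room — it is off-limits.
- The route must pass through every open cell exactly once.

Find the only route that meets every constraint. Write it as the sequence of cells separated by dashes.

a3 - a2 - b2 - b3 - c3 - c2 - c1 - b1

Need to visit all 8 open cells exactly once, starting at a3 and ending at b1.
Cell a2 has only two open neighbours (a3 and b2), so the path must pass straight through it: one of those is the cell it's entered from and the other is where it exits.
Route from a3: up to a2, right to b2, down to b3, right to c3, 2× up (reaching c1), left to b1 — 7 moves in all.
Check: all 8 open cells covered.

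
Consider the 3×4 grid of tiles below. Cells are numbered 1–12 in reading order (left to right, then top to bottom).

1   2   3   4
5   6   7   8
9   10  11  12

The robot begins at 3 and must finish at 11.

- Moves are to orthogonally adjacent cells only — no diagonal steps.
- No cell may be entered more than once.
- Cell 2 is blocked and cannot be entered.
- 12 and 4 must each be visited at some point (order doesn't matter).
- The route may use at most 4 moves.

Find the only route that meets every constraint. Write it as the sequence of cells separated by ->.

The budget equals the shortest possible length, so every move has to be on a shortest route through the required cells.
Route from 3: right to 4, 2× down (reaching 12), left to 11 — 4 moves in all.
Check: all required cells visited; 4 ≤ 4 moves.

3 -> 4 -> 8 -> 12 -> 11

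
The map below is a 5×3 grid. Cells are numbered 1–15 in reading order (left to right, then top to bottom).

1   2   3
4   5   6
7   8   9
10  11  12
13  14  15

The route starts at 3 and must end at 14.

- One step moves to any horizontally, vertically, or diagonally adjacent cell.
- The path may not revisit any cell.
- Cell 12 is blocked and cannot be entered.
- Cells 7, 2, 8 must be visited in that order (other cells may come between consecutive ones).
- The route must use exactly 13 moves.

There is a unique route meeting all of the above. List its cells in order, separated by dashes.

The waypoints must appear in the order 7, 2, 8, with no cell reused.
Route from 3: 2× down-left (reaching 7), 2× up (reaching 1), right to 2, down-right to 6, down to 9, left to 8, down-left to 10, down to 13, up-right to 11, down-right to 15, left to 14 — 13 moves in all.
Check: order respected (7 at step 2, 2 at step 5, 8 at step 8); 13 moves as required.

3 - 5 - 7 - 4 - 1 - 2 - 6 - 9 - 8 - 10 - 13 - 11 - 15 - 14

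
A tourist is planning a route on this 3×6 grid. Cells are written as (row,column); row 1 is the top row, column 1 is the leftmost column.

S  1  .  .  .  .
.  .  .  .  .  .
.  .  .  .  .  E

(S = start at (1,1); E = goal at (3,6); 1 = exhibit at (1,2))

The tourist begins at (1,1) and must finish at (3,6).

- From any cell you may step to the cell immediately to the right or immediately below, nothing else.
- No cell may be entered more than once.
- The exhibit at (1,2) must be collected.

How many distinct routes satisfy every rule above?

15

A right/down-only route from (1,1) to (3,6) makes exactly 2 down-moves and 5 right-moves in some order.
With no other constraints that would be C(7,2) = 21 routes.
Split at (1,2) and multiply the segment counts: (1,1)→(1,2): 1; (1,2)→(3,6): 15; product = 15.
That gives 15 routes.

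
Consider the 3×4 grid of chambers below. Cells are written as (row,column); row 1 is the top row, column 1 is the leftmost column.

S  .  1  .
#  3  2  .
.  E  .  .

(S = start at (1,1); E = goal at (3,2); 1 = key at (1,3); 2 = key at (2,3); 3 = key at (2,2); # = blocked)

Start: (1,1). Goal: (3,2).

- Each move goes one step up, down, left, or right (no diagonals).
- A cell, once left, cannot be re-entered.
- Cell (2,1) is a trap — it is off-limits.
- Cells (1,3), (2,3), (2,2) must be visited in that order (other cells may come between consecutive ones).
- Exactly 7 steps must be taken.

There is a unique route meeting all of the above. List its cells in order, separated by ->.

The waypoints must appear in the order (1,3), (2,3), (2,2), with no cell reused.
Route from (1,1): 3× right (reaching (1,4)), down to (2,4), 2× left (reaching (2,2)), down to (3,2) — 7 moves in all.
Check: order respected (1 at step 2, 2 at step 5, 3 at step 6); 7 moves as required.

(1,1) -> (1,2) -> (1,3) -> (1,4) -> (2,4) -> (2,3) -> (2,2) -> (3,2)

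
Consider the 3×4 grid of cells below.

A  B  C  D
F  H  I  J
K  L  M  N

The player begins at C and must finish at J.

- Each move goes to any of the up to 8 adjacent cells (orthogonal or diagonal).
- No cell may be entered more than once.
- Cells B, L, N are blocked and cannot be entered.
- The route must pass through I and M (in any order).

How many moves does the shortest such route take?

3

Any route passes through I and M in some order between C and J. Summing Chebyshev distances along each leg and taking the cheapest ordering (C → I → M → J) gives a lower bound of 1 + 1 + 1 = 3 moves.
A route of 3 moves achieves this: C → I → M → J.
Since 3 matches the lower bound, it is optimal.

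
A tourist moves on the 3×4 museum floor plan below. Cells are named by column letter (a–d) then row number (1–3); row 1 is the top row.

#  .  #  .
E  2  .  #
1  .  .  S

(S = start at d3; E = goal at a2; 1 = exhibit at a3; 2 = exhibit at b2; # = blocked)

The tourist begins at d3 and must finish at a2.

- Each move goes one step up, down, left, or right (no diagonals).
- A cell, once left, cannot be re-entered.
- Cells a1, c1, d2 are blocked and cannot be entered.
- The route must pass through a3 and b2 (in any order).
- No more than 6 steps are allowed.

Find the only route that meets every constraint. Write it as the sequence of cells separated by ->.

The 6-move cap with required stops at a3, b2 leaves no slack for detours.
Route from d3: left to c3, up to c2, left to b2, down to b3, left to a3, up to a2 — 6 moves in all.
Check: all required cells visited; 6 ≤ 6 moves.

d3 -> c3 -> c2 -> b2 -> b3 -> a3 -> a2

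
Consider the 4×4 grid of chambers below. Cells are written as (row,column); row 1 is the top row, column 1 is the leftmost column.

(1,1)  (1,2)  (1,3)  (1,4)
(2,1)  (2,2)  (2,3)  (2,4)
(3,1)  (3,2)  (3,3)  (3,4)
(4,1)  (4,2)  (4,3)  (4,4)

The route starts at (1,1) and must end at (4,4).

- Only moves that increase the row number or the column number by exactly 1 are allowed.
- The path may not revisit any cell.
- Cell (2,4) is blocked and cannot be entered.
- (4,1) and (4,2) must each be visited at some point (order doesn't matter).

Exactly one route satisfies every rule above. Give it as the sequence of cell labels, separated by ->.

Moves only go right or down, so the column and row indices never decrease.
Route from (1,1): down 3 to (4,1), right 3 to (4,4) — 6 moves in all.
Check: all required cells visited.

(1,1) -> (2,1) -> (3,1) -> (4,1) -> (4,2) -> (4,3) -> (4,4)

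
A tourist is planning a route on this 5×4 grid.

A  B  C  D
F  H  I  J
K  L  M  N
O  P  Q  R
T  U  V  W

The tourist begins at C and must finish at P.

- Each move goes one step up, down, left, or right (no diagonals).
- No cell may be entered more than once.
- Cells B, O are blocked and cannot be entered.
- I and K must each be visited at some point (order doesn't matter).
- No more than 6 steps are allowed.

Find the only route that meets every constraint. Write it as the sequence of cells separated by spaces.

The budget equals the shortest possible length, so every move has to be on a shortest route through the required cells.
Route from C: down 1 to I, left 2 to F, down 1 to K, right 1 to L, down 1 to P — 6 moves in all.
Check: all required cells visited; 6 ≤ 6 moves.

C I H F K L P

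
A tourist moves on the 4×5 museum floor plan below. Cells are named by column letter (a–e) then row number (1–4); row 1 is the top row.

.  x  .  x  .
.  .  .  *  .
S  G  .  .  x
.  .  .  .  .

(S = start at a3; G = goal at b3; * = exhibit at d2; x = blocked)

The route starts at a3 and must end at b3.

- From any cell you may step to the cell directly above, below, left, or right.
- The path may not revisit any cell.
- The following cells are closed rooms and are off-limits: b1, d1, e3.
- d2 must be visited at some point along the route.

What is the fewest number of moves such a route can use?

7

Any route passes through d2 somewhere between a3 and b3. Summing Manhattan distances along the two legs (a3 → d2 → b3) gives a lower bound of 4 + 3 = 7 moves.
A route of 7 moves achieves this: a3 → a2 → b2 → c2 → d2 → d3 → c3 → b3.
Since 7 matches the lower bound, it is optimal.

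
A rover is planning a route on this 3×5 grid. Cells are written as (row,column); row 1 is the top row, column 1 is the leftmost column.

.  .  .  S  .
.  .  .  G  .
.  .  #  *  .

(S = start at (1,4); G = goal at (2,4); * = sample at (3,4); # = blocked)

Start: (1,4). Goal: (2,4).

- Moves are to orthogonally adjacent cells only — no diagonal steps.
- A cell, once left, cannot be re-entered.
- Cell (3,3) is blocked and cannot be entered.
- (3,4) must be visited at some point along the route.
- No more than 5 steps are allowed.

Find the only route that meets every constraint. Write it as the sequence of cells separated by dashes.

Any route must reach (3,4) and still end at (2,4) within 5 moves, so the order of the required stops is forced.
Route from (1,4): right 1 to (1,5), down 2 to (3,5), left 1 to (3,4), up 1 to (2,4) — 5 moves in all.
Check: all required cells visited; 5 ≤ 5 moves.

(1,4) - (1,5) - (2,5) - (3,5) - (3,4) - (2,4)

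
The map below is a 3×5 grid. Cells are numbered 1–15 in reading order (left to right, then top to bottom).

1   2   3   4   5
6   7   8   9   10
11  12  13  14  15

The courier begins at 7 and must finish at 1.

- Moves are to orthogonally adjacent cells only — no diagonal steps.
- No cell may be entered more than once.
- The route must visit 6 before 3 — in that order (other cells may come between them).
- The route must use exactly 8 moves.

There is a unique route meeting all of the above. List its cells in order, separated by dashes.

7 - 6 - 11 - 12 - 13 - 8 - 3 - 2 - 1

The waypoints must appear in the order 6, 3, with no cell reused.
Route from 7: left to 6, down to 11, 2× right (reaching 13), 2× up (reaching 3), 2× left (reaching 1) — 8 moves in all.
Check: order respected (6 at step 1, 3 at step 6); 8 moves as required.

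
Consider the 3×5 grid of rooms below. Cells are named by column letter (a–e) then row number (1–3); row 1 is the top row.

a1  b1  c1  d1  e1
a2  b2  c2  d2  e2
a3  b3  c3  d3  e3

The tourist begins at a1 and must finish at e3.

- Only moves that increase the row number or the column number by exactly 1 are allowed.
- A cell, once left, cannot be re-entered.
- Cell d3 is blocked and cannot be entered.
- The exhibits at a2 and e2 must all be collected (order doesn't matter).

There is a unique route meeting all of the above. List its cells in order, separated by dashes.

Moves only go right or down, so the column and row indices never decrease.
Route from a1: down to a2, 4× right (reaching e2), down to e3 — 6 moves in all.
Check: all required cells visited.

a1 - a2 - b2 - c2 - d2 - e2 - e3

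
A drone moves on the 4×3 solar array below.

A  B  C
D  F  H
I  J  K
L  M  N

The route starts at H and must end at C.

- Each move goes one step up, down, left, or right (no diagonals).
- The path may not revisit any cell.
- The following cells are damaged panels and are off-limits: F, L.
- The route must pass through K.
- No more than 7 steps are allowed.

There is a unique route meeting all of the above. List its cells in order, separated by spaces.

The 7-move cap with required stops at K leaves no slack for detours.
Route from H: down to K, 2× left (reaching I), 2× up (reaching A), 2× right (reaching C) — 7 moves in all.
Check: all required cells visited; 7 ≤ 7 moves.

H K J I D A B C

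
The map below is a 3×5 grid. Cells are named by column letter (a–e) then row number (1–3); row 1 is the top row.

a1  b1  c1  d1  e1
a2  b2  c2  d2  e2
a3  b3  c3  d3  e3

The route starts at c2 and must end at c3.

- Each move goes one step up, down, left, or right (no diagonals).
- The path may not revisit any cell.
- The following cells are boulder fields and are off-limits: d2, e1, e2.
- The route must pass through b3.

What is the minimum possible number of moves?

Any route passes through b3 somewhere between c2 and c3. Summing Manhattan distances along the two legs (c2 → b3 → c3) gives a lower bound of 2 + 1 = 3 moves.
A route of 3 moves achieves this: c2 → b2 → b3 → c3.
Since 3 matches the lower bound, it is optimal.

3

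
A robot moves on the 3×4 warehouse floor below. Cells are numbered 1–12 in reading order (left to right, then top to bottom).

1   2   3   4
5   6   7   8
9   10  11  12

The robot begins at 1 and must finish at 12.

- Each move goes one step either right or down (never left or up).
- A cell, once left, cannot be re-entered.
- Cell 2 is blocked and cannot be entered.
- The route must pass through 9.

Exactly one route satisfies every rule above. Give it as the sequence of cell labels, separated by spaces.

1 5 9 10 11 12

Moves only go right or down, so the column and row indices never decrease.
Route from 1: down 2 to 9, right 3 to 12 — 5 moves in all.
Check: all required cells visited.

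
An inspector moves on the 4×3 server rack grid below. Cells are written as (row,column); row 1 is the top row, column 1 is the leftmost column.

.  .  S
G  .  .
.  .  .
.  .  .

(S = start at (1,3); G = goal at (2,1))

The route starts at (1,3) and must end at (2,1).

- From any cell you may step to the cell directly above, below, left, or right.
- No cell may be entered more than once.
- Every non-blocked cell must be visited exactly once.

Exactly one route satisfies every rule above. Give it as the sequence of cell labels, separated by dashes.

(1,3) - (2,3) - (3,3) - (4,3) - (4,2) - (4,1) - (3,1) - (3,2) - (2,2) - (1,2) - (1,1) - (2,1)

Need to visit all 12 open cells exactly once, starting at (1,3) and ending at (2,1).
Route from (1,3): down 3 to (4,3), left 2 to (4,1), up 1 to (3,1), right 1 to (3,2), up 2 to (1,2), left 1 to (1,1), down 1 to (2,1) — 11 moves in all.
Check: all 12 open cells covered.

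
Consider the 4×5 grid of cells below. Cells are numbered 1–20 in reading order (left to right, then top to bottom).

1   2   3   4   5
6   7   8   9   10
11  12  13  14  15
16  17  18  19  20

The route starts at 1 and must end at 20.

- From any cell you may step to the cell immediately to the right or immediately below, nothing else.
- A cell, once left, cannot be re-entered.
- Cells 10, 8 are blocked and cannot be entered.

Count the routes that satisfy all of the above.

A right/down-only route from 1 to 20 makes exactly 3 down-moves and 4 right-moves in some order.
With no other constraints that would be C(7,3) = 35 routes.
Subtract routes through each blocked cell (inclusion–exclusion for overlaps): − through 8: 18 − through 10: 5 + through 8&10: 3 → 15.
That gives 15 routes.

15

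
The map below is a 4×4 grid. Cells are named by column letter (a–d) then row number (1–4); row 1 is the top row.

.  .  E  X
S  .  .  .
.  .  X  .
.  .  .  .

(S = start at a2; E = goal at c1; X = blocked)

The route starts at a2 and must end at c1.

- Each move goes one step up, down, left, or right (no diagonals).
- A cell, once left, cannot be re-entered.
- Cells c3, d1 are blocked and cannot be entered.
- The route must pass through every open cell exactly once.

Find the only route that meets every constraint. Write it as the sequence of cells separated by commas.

a2, a1, b1, b2, b3, a3, a4, b4, c4, d4, d3, d2, c2, c1

Need to visit all 14 open cells exactly once, starting at a2 and ending at c1.
Cell d4 has only two open neighbours (d3 and c4), so the path must pass straight through it: one of those is the cell it's entered from and the other is where it exits.
Route from a2: up to a1, right to b1, 2× down (reaching b3), left to a3, down to a4, 3× right (reaching d4), 2× up (reaching d2), left to c2, up to c1 — 13 moves in all.
Check: all 14 open cells covered.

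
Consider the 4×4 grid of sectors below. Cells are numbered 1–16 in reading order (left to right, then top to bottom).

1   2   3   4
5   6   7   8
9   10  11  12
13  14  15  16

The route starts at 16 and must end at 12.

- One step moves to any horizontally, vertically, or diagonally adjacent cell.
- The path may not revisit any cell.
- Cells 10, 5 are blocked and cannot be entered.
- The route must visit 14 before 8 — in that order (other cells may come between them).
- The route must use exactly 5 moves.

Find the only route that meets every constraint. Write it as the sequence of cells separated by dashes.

16 - 15 - 14 - 11 - 8 - 12

The waypoints must appear in the order 14, 8, with no cell reused.
Route from 16: 2× left (reaching 14), 2× up-right (reaching 8), down to 12 — 5 moves in all.
Check: order respected (14 at step 2, 8 at step 4); 5 moves as required.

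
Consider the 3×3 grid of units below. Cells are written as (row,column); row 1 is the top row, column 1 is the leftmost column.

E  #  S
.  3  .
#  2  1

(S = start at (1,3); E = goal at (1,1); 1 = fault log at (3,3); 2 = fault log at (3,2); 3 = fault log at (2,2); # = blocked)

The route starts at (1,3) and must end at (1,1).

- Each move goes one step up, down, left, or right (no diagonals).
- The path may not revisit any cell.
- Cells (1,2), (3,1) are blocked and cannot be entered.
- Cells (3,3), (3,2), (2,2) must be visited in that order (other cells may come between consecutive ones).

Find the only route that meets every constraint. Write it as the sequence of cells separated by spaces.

The waypoints must appear in the order (3,3), (3,2), (2,2), with no cell reused.
Route from (1,3): 2× down (reaching (3,3)), left to (3,2), up to (2,2), left to (2,1), up to (1,1) — 6 moves in all.
Check: order respected (1 at step 2, 2 at step 3, 3 at step 4).

(1,3) (2,3) (3,3) (3,2) (2,2) (2,1) (1,1)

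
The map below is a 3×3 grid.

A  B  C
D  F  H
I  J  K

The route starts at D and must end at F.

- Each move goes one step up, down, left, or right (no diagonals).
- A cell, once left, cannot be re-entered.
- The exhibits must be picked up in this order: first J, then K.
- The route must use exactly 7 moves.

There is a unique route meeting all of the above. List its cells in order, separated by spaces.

The waypoints must appear in the order J, K, with no cell reused.
Route from D: down to I, 2× right (reaching K), 2× up (reaching C), left to B, down to F — 7 moves in all.
Check: order respected (J at step 2, K at step 3); 7 moves as required.

D I J K H C B F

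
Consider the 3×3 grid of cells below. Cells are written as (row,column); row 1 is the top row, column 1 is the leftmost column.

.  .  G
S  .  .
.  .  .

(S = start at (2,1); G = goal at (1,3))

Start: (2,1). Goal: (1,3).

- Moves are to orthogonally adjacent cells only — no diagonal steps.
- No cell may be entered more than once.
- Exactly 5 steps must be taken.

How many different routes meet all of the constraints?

5

Need simple routes of exactly 5 moves from (2,1) to (1,3) (Manhattan distance 3, so 1 moves are spent on a detour and 1 undoing it).
Enumerating: (2,1) (1,1) (1,2) (2,2) (2,3) (1,3) | (2,1) (3,1) (3,2) (2,2) (1,2) (1,3) | (2,1) (3,1) (3,2) (2,2) (2,3) (1,3) | (2,1) (3,1) (3,2) (3,3) (2,3) (1,3) | (2,1) (2,2) (3,2) (3,3) (2,3) (1,3).
That gives 5 routes.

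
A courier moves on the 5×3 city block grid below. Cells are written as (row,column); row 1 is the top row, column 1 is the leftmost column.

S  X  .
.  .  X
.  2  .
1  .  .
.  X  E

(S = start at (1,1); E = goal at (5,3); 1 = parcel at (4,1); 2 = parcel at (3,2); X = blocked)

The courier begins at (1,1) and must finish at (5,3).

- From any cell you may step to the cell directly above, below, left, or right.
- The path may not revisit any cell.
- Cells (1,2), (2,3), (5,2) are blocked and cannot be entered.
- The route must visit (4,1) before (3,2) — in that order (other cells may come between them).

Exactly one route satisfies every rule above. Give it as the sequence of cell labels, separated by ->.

(1,1) -> (2,1) -> (3,1) -> (4,1) -> (4,2) -> (3,2) -> (3,3) -> (4,3) -> (5,3)

The waypoints must appear in the order (4,1), (3,2), with no cell reused.
Route from (1,1): down 3 to (4,1), right 1 to (4,2), up 1 to (3,2), right 1 to (3,3), down 2 to (5,3) — 8 moves in all.
Check: order respected (1 at step 3, 2 at step 5).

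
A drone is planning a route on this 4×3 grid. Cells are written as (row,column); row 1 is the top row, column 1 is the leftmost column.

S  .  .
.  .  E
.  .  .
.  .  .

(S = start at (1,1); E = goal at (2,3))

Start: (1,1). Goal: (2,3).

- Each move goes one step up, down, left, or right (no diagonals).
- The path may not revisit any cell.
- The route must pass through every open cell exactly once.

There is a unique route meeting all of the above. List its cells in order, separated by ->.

(1,1) -> (2,1) -> (3,1) -> (4,1) -> (4,2) -> (4,3) -> (3,3) -> (3,2) -> (2,2) -> (1,2) -> (1,3) -> (2,3)

Need to visit all 12 open cells exactly once, starting at (1,1) and ending at (2,3).
Cell (4,3) has only two open neighbours ((3,3) and (4,2)), so the path must pass straight through it: one of those is the cell it's entered from and the other is where it exits.
Route from (1,1): 3× down (reaching (4,1)), 2× right (reaching (4,3)), up to (3,3), left to (3,2), 2× up (reaching (1,2)), right to (1,3), down to (2,3) — 11 moves in all.
Check: all 12 open cells covered.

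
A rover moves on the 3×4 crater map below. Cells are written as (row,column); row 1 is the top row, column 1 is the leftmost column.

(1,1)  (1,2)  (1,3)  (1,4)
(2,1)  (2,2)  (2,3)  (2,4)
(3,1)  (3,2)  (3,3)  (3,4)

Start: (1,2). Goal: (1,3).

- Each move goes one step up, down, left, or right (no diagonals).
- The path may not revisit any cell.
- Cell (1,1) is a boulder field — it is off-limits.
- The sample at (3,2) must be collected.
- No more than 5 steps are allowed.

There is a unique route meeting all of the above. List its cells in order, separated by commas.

Any route must reach (3,2) and still end at (1,3) within 5 moves, so the order of the required stops is forced.
Route from (1,2): 2× down (reaching (3,2)), right to (3,3), 2× up (reaching (1,3)) — 5 moves in all.
Check: all required cells visited; 5 ≤ 5 moves.

(1,2), (2,2), (3,2), (3,3), (2,3), (1,3)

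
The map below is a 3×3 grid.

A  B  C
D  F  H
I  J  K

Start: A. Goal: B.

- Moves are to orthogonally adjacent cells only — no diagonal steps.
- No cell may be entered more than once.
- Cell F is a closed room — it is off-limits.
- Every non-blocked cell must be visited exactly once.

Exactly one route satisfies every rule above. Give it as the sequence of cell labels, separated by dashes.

Need to visit all 8 open cells exactly once, starting at A and ending at B.
Cell I has only two open neighbours (D and J), so the path must pass straight through it: one of those is the cell it's entered from and the other is where it exits.
Route from A: down 2 to I, right 2 to K, up 2 to C, left 1 to B — 7 moves in all.
Check: all 8 open cells covered.

A - D - I - J - K - H - C - B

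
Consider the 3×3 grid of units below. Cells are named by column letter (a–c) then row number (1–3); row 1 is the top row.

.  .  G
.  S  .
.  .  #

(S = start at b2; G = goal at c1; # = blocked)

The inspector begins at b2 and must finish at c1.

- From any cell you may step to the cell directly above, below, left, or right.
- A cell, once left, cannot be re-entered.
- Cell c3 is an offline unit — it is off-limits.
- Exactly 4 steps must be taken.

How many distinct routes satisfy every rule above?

Need simple routes of exactly 4 moves from b2 to c1 (Manhattan distance 2, so 1 moves are spent on a detour and 1 undoing it).
Enumerating: b2 a2 a1 b1 c1.
That gives 1 route.

1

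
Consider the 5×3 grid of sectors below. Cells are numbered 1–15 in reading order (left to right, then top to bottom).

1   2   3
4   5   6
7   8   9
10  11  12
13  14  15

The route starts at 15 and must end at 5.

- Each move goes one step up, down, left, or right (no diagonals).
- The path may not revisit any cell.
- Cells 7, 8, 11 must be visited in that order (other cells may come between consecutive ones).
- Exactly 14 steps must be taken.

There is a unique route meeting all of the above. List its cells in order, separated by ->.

The waypoints must appear in the order 7, 8, 11, with no cell reused.
Route from 15: 2× left (reaching 13), 2× up (reaching 7), right to 8, down to 11, right to 12, 3× up (reaching 3), 2× left (reaching 1), down to 4, right to 5 — 14 moves in all.
Check: order respected (7 at step 4, 8 at step 5, 11 at step 6); 14 moves as required.

15 -> 14 -> 13 -> 10 -> 7 -> 8 -> 11 -> 12 -> 9 -> 6 -> 3 -> 2 -> 1 -> 4 -> 5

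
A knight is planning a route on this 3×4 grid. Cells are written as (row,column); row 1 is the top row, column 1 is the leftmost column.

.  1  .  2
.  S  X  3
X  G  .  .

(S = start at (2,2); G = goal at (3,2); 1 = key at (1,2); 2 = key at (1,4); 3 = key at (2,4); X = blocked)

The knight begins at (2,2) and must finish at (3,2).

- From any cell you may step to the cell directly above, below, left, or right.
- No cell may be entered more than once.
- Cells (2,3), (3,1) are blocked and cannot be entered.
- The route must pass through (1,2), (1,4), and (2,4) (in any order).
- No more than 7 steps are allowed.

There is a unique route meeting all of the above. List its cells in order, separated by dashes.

The budget equals the shortest possible length, so every move has to be on a shortest route through the required cells.
Route from (2,2): up 1 to (1,2), right 2 to (1,4), down 2 to (3,4), left 2 to (3,2) — 7 moves in all.
Check: all required cells visited; 7 ≤ 7 moves.

(2,2) - (1,2) - (1,3) - (1,4) - (2,4) - (3,4) - (3,3) - (3,2)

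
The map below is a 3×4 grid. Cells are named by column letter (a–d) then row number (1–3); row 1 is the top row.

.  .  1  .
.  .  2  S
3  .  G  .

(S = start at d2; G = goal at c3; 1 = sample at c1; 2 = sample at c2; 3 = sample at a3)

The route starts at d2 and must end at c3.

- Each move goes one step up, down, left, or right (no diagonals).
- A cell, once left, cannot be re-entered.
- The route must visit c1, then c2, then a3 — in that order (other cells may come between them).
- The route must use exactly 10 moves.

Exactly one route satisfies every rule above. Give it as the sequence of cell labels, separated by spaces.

d2 d1 c1 c2 b2 b1 a1 a2 a3 b3 c3

The waypoints must appear in the order c1, c2, a3, with no cell reused.
Route from d2: up 1 to d1, left 1 to c1, down 1 to c2, left 1 to b2, up 1 to b1, left 1 to a1, down 2 to a3, right 2 to c3 — 10 moves in all.
Check: order respected (1 at step 2, 2 at step 3, 3 at step 8); 10 moves as required.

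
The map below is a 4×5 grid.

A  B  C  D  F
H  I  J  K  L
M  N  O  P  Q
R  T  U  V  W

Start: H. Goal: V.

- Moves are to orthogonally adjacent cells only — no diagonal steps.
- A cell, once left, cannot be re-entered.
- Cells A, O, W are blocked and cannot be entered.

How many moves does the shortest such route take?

The Manhattan distance from H to V is |2−4| + |1−4| = 5, so at least 5 moves are needed.
A route of 5 moves achieves this: H → M → R → T → U → V.
Since 5 matches the lower bound, it is optimal.

5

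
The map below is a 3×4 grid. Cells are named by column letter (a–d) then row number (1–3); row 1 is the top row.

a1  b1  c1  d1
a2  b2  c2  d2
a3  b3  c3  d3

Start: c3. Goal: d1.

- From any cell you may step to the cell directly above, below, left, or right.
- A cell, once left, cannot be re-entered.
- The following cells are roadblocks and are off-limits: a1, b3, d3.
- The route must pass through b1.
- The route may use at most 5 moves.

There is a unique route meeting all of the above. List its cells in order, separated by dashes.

c3 - c2 - b2 - b1 - c1 - d1

The 5-move cap with required stops at b1 leaves no slack for detours.
Route from c3: up 1 to c2, left 1 to b2, up 1 to b1, right 2 to d1 — 5 moves in all.
Check: all required cells visited; 5 ≤ 5 moves.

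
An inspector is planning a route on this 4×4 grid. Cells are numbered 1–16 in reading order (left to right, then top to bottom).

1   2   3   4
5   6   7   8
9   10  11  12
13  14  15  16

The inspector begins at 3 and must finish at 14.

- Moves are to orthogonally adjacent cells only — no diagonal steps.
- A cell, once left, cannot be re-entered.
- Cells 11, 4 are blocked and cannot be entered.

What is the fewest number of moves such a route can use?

4

The Manhattan distance from 3 to 14 is |1−4| + |3−2| = 4, so at least 4 moves are needed.
A route of 4 moves achieves this: 3 → 7 → 6 → 10 → 14.
Since 4 matches the lower bound, it is optimal.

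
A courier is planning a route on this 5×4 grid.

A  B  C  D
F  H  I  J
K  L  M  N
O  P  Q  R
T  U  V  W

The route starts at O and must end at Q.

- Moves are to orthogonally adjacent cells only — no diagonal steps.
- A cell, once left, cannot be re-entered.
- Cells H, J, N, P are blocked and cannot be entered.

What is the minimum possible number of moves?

The Manhattan distance from O to Q is |4−4| + |1−3| = 2, so at least 2 moves are needed.
That bound ignores the blocked cells. Measuring each leg by the fewest moves that actually steer around them (O→Q: 4) raises the lower bound to 4.
A route of 4 moves exists: O → K → L → M → Q.
Since 4 matches that lower bound, it is optimal.

4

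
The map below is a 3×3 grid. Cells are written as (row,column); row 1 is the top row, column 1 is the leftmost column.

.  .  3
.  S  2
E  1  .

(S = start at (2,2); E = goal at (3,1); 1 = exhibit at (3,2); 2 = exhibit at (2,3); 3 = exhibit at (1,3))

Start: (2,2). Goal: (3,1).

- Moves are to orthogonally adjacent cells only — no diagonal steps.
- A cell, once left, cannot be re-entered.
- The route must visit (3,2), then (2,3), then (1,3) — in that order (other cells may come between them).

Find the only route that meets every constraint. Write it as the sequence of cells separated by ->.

(2,2) -> (3,2) -> (3,3) -> (2,3) -> (1,3) -> (1,2) -> (1,1) -> (2,1) -> (3,1)

The waypoints must appear in the order (3,2), (2,3), (1,3), with no cell reused.
Route from (2,2): down 1 to (3,2), right 1 to (3,3), up 2 to (1,3), left 2 to (1,1), down 2 to (3,1) — 8 moves in all.
Check: order respected (1 at step 1, 2 at step 3, 3 at step 4).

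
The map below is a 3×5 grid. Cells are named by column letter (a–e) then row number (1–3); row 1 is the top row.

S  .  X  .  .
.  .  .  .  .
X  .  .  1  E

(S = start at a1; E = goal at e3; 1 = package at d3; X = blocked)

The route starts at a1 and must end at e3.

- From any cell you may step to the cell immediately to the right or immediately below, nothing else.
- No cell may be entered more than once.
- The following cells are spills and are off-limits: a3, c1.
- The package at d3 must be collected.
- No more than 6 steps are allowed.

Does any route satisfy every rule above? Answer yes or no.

One route that works: a1 → a2 → b2 → b3 → c3 → d3 → e3.

yes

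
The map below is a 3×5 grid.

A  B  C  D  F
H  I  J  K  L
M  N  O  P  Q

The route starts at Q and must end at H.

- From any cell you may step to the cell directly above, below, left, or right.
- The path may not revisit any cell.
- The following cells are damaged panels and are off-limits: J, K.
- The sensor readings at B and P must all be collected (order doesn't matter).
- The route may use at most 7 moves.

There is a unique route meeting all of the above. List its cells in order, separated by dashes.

The budget equals the shortest possible length, so every move has to be on a shortest route through the required cells.
Route from Q: 3× left (reaching N), 2× up (reaching B), left to A, down to H — 7 moves in all.
Check: all required cells visited; 7 ≤ 7 moves.

Q - P - O - N - I - B - A - H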